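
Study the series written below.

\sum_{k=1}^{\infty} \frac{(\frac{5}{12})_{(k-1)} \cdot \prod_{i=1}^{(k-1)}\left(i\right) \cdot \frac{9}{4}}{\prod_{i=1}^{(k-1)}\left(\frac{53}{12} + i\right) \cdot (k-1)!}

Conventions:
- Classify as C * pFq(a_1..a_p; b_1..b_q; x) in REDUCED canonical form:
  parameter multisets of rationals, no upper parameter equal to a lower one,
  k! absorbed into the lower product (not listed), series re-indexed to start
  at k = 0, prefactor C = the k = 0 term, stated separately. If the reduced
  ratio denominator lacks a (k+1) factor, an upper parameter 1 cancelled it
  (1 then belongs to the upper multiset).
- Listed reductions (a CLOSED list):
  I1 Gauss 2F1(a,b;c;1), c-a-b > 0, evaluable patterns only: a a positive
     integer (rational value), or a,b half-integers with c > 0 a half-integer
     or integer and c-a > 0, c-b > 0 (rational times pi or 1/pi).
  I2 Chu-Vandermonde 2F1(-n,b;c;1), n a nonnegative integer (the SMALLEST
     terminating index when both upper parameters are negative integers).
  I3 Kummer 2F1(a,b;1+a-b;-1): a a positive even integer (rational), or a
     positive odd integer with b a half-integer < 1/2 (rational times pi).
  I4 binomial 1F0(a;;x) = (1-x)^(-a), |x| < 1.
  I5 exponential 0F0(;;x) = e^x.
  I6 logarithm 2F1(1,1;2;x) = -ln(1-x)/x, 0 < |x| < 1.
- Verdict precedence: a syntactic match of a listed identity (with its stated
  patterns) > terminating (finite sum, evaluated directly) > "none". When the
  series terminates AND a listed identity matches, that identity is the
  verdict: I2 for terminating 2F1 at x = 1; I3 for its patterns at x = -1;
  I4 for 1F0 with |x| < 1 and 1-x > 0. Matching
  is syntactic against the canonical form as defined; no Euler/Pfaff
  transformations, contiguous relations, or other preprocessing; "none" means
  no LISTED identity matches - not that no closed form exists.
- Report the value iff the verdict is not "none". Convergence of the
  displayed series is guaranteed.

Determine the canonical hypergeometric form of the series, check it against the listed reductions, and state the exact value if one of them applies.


At argument 1: a 2F1 with upper {\frac{5}{12}, 1}, lower {\frac{65}{12}}, scaled by C = \frac{9}{4}. Verdict: this is Gauss (I1, integer-parameter pattern) (x = 1: the Gamma ratio telescopes since c-a-b = 4 > 0 and a = 1 in Z>0). Exact value: \frac{159}{64}.

The tell: t_0 being \frac{9}{4}, the lower running product (C = 9/4, x = 1) is a rising factorial.
Step ratio: r(k) = 1 * (k+\frac{5}{12}) (k+1) / [(k+\frac{65}{12}) (k+1)] - rational in k. x = 1; t_0 = \frac{9}{4}; negate the roots.


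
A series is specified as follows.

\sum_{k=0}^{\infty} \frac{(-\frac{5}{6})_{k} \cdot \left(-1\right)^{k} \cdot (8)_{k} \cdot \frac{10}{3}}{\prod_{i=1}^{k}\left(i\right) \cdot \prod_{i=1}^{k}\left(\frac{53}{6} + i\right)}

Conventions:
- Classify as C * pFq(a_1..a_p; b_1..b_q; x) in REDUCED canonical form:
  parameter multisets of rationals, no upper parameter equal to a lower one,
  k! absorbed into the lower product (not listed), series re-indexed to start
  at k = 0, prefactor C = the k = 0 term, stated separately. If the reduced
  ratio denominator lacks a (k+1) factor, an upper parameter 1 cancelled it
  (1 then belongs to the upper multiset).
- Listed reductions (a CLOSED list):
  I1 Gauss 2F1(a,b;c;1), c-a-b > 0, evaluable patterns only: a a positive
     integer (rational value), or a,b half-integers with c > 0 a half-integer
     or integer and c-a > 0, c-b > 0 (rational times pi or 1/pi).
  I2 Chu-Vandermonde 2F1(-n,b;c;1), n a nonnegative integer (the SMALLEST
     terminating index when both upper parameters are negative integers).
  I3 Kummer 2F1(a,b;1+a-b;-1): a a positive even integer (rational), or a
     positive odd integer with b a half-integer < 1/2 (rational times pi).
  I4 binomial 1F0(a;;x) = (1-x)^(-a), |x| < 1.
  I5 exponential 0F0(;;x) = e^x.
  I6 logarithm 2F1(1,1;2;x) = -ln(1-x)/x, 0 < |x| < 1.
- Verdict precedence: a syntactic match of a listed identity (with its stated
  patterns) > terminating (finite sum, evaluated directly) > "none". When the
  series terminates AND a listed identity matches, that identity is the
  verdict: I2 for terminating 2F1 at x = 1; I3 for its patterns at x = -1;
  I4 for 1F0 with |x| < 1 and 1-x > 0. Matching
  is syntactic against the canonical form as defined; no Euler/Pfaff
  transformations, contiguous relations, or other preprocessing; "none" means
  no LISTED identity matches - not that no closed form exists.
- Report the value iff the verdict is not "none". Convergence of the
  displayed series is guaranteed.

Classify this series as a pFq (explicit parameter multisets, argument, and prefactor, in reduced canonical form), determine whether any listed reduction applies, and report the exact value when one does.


Classification (C = \frac{10}{3}): 2F1 with upper {-\frac{5}{6}, 8}, lower {\frac{59}{6}}, argument x = -1. Verdict: this is Kummer's theorem (I3) (x = -1; c = \frac{59}{6} equals 1+a-b for upper {-\frac{5}{6}, 8}: listed pattern). Its exact value is \frac{510655}{93312}.

Structural cue: t_0 being \frac{10}{3}, the product of the first k integers (C = 10/3) is k!.
Consecutive-term ratio: r(k) = -1 * (k-\frac{5}{6}) (k+8) / [(k+\frac{59}{6}) (k+1)] ; factor over Q: parameters, x = -1, and C = \frac{10}{3}.


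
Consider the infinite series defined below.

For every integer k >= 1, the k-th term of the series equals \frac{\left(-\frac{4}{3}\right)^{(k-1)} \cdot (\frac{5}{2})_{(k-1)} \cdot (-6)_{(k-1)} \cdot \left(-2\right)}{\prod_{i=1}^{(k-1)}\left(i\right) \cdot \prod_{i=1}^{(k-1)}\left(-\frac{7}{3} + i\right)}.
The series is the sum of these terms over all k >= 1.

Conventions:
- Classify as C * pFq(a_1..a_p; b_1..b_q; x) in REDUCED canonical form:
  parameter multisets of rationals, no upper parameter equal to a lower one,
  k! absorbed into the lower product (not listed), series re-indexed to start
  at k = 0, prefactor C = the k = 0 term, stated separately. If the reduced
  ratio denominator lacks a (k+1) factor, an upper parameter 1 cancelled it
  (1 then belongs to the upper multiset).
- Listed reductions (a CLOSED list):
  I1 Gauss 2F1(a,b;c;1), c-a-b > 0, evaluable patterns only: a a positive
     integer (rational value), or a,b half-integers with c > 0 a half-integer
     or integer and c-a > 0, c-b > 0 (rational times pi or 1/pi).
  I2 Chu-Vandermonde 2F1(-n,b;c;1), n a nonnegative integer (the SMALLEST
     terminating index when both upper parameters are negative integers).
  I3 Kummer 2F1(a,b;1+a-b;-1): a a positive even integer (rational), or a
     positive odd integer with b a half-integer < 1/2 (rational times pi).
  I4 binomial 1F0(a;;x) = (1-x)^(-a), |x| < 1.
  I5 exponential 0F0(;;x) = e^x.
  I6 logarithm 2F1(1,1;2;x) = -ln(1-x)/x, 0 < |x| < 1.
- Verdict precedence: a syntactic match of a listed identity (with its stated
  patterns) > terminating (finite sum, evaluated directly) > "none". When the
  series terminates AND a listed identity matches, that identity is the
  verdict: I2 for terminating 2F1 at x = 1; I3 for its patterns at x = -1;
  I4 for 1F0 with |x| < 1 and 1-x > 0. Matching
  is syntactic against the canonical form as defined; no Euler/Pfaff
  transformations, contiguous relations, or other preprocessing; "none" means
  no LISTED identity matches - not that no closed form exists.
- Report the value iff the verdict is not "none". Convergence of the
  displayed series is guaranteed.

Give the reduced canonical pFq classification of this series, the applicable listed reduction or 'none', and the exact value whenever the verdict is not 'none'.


Structural cue: with t_0 = -2, the product of the first k integers (C = -2, x = -4/3) is k!.
Consecutive-term ratio: r(k) = -\frac{4}{3} * (k-6) (k+\frac{5}{2}) / [(k-\frac{4}{3}) (k+1)] - rational in k, leading ratio -\frac{4}{3}; with t_0 = -2, classification follows.

The series (x = -\frac{4}{3}) is 2F1: upper {-6, \frac{5}{2}}, lower {-\frac{4}{3}}, prefactor -2. Verdict: terminating - the sum ends at index 6 because -6 is a negative integer; exact evaluation follows. Sum: -133826.


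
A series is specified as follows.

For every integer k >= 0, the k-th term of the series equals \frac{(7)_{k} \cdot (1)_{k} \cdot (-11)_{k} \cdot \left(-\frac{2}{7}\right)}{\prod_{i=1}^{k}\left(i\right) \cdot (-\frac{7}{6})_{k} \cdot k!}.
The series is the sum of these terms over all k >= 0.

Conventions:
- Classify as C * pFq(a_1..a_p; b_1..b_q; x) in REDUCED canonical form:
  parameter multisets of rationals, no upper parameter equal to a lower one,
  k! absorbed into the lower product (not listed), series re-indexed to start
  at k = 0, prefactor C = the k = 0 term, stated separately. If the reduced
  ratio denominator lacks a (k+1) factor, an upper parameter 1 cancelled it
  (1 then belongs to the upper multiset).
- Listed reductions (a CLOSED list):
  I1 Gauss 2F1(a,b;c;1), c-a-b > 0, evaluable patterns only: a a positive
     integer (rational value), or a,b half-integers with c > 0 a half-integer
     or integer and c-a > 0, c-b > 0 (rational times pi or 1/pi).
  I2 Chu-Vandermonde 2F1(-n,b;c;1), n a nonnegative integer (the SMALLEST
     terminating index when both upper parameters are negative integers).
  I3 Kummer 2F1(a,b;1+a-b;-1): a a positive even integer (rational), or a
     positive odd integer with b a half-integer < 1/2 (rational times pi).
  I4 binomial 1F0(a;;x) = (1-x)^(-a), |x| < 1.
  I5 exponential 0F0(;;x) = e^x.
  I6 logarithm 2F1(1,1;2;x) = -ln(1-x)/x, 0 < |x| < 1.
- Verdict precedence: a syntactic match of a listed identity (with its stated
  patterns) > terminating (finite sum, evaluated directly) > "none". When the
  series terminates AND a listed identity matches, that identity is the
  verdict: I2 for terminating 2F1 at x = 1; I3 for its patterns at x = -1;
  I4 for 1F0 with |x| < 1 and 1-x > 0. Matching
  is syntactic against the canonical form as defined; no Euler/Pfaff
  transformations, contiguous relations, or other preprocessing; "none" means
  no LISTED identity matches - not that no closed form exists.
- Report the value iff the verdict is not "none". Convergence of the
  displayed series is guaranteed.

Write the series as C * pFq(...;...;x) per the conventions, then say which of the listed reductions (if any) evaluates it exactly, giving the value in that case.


At argument 1: a 2F1 with upper {-11, 7}, lower {-\frac{7}{6}}, scaled by C = -\frac{2}{7}. Verdict (x = 1): Vandermonde's identity (I2) applies (terminating 2F1 at x = 1 with n = 11, b = 7, c = -\frac{7}{6}). Its exact value is \frac{121822870}{1158063409}.

First insight: from the first term -\frac{2}{7}: the product of the first k integers (C = -2/7) is k!.
Term ratio: r(k) = 1 * (k-11) (k+7) / [(k-\frac{7}{6}) (k+1)] - poly over poly, x = 1 from leading terms; C = -\frac{2}{7} at k = 0.


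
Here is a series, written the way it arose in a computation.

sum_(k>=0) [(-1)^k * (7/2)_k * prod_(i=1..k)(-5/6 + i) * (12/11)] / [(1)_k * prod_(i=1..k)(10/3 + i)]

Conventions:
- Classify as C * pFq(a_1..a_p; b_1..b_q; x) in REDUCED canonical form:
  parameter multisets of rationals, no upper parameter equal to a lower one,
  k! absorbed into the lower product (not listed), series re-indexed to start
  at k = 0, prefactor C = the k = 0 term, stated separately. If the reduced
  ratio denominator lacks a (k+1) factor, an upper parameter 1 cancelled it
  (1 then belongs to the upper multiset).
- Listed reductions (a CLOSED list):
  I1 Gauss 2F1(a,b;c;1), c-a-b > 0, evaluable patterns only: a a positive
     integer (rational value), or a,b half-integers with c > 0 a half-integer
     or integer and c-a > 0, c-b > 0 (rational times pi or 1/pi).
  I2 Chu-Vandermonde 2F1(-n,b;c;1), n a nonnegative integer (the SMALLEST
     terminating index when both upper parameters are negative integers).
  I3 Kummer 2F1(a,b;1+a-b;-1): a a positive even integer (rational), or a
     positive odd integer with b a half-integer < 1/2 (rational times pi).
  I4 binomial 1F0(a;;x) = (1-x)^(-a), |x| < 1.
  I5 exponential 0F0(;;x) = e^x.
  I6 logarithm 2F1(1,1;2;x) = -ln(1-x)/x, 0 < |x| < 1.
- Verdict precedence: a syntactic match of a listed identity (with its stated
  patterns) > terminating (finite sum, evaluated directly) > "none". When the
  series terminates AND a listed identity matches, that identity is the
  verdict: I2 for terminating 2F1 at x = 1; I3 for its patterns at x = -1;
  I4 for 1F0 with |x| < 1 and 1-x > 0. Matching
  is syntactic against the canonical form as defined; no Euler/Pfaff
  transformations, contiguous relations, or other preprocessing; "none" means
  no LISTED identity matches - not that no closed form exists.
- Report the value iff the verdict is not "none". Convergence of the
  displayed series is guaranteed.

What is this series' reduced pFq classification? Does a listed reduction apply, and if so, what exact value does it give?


At argument -1: a 2F1 with upper {1/6, 7/2}, lower {13/3}, scaled by C = 12/11. Verdict: none - this 2F1 at x = -1 matches no listed pattern, and upper {1/6, 7/2} holds no stopper.

First insight: t_0 = 12/11 here, and the lower running product (C = 12/11) is a rising factorial.
Ratio: r(k) = (-1) * (k+1/6) (k+7/2) / [(k+13/3) (k+1)] - rational; roots negated = parameters, x = (-1), C = 12/11.


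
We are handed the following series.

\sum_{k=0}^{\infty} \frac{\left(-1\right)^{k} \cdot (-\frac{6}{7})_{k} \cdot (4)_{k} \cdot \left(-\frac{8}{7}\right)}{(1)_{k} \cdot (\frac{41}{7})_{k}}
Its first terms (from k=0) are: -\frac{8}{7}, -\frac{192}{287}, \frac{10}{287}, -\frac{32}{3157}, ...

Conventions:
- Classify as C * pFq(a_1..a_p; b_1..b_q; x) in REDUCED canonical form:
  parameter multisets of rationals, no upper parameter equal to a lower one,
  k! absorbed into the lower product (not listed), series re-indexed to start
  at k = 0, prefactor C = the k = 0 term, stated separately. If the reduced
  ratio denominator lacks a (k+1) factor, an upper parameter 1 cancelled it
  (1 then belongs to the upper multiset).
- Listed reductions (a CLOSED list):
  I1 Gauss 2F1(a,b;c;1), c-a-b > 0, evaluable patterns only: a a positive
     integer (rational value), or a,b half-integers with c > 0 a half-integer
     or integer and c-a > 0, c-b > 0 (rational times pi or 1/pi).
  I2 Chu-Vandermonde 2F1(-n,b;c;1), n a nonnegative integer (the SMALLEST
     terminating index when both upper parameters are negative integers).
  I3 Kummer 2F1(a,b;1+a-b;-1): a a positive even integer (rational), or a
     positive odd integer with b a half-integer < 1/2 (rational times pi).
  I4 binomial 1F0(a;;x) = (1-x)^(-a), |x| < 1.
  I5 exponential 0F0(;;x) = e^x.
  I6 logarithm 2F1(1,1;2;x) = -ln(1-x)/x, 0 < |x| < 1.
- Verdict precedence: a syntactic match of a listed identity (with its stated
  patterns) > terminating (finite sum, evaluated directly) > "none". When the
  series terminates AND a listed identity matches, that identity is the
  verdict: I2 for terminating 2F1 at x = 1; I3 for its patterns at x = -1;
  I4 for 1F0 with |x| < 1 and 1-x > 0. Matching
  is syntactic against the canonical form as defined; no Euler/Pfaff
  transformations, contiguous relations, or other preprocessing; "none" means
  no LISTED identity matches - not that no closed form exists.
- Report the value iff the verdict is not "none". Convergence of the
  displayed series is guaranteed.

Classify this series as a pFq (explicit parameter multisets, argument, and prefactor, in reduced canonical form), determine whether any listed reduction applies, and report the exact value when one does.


x = -1 here; the reduced form reads 2F1, upper {-\frac{6}{7}, 4}, lower {\frac{41}{7}}, C = -\frac{8}{7}. Verdict at x = -1: the Kummer evaluation I3 matches (x = -1; c = \frac{41}{7} equals 1+a-b for upper {-\frac{6}{7}, 4}: listed pattern). Exact value: -\frac{612}{343}.

Key step: x = -1 and (1)_k (C = -8/7, x = -1) is k! itself.
Term ratio: r(k) = -1 * (k-\frac{6}{7}) (k+4) / [(k+\frac{41}{7}) (k+1)] ; factor over Q: parameters, x = -1, and C = -\frac{8}{7}.


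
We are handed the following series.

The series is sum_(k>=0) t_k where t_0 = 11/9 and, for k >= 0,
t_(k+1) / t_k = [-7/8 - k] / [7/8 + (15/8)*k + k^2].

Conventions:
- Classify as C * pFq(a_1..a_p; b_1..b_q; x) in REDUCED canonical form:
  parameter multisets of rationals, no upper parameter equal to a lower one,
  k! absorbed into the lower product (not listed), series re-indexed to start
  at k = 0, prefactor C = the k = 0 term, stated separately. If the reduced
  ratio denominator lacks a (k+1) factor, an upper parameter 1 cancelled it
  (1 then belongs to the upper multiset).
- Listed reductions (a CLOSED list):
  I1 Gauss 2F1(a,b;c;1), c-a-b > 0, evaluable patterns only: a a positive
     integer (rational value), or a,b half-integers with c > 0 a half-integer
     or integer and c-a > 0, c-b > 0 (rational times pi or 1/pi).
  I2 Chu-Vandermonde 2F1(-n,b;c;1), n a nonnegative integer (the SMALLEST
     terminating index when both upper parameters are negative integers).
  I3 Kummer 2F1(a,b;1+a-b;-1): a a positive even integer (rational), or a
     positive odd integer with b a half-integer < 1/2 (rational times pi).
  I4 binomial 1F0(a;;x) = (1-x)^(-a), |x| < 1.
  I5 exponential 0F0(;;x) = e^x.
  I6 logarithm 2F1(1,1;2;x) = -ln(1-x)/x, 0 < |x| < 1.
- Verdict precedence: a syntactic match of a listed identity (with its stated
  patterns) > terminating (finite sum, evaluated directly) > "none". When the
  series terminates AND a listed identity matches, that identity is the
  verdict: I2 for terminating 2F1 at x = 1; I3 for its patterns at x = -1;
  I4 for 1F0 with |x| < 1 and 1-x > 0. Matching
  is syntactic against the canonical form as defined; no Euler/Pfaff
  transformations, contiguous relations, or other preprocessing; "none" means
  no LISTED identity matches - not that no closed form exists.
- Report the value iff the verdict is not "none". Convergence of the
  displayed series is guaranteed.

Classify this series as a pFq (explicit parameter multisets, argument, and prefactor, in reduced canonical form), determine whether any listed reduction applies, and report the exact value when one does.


With C = 11/9: the canonical form is 0F0(-; -; -1). Verdict: exponential (I5) fires (the 0F0 exponential series at x = -1). Sum: (11/9) * e^(-1).

Key observation: from the first term 11/9: factor the ratio over Q (C = 11/9): negated roots = parameters.
Ratio: r(k) = (-1) * 1 / [(k+1)] - rational in k. x = (-1); t_0 = 11/9; negate the roots.


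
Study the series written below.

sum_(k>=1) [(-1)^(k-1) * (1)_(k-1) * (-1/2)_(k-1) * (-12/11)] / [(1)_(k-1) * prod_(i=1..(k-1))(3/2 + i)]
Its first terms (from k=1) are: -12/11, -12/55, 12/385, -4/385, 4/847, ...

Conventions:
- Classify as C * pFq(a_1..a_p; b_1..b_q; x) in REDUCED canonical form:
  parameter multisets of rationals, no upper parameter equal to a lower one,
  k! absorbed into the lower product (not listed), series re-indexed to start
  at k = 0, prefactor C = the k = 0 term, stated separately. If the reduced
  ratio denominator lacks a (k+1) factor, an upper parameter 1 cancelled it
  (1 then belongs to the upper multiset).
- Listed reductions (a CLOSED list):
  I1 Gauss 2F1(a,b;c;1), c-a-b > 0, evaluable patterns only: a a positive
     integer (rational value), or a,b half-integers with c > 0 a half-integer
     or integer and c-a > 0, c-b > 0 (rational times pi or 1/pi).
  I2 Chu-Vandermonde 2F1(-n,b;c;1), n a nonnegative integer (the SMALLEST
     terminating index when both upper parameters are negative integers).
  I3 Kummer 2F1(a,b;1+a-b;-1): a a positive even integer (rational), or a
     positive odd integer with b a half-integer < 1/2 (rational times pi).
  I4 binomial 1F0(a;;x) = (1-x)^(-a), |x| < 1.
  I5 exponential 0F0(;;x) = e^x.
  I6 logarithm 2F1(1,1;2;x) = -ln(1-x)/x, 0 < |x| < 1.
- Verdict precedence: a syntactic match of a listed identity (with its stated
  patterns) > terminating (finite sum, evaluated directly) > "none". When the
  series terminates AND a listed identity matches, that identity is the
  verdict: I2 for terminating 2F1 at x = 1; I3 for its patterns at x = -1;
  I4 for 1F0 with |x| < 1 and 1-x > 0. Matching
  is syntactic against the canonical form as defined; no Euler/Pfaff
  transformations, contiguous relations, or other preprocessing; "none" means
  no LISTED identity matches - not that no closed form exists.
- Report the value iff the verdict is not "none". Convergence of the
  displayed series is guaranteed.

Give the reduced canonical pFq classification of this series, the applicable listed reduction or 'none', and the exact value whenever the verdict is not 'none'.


The series (x = -1) is 2F1: upper {-1/2, 1}, lower {5/2}, prefactor -12/11. Verdict (x = -1): the Kummer evaluation I3 applies (x = -1; c = 5/2 equals 1+a-b for upper {-1/2, 1}: listed pattern). Sum: (-9/22) * pi.

Structural cue: from the first term -12/11: the lower running product (prefactor -12/11) is a rising factorial.
Term ratio: r(k) = (-1) * (k-1/2) (k+1) / [(k+5/2) (k+1)] - rational in k. x = (-1); t_0 = -12/11; negate the roots.


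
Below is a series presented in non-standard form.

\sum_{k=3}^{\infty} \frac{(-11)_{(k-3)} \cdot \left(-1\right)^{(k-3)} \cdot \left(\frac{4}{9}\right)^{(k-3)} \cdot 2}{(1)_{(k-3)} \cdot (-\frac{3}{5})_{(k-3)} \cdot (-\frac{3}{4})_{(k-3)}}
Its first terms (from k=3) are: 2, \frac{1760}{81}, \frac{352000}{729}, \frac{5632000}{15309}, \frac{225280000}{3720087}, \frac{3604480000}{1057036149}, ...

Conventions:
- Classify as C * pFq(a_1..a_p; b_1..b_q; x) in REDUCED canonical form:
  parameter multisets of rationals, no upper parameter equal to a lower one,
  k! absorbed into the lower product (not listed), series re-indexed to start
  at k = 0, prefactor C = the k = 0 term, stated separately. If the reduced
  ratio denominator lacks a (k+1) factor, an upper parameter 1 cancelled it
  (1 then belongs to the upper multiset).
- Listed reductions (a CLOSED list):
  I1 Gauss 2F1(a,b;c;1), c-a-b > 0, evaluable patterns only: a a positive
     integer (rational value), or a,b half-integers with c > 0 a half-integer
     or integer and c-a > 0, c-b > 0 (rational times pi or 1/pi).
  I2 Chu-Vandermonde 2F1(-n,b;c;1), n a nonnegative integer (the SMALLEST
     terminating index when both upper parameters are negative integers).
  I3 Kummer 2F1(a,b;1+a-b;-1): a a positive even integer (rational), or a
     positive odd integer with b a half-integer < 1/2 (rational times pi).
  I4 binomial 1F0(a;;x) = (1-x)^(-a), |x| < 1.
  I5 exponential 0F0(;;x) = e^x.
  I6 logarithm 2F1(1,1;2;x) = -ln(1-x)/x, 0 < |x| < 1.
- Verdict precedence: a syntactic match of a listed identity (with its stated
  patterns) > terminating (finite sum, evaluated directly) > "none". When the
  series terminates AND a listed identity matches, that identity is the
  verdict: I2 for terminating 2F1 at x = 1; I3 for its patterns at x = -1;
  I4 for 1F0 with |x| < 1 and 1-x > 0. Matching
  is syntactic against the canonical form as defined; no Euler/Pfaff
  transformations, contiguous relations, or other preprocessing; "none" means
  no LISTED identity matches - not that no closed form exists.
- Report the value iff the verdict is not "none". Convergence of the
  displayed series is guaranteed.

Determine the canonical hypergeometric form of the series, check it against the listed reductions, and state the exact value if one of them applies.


First insight: t_0 = 2 here, and (1)_k (C = 2, x = -4/9) is k! itself.
Adjacent-term ratio: r(k) = -\frac{4}{9} * (k-11) / [(k-\frac{3}{4}) (k-\frac{3}{5}) (k+1)] - rational; roots negated = parameters, x = -\frac{4}{9}, C = 2.

x = -\frac{4}{9} here; the reduced form reads 1F2, upper {-11}, lower {-\frac{3}{4}, -\frac{3}{5}}, C = 2. Verdict: terminating (-11 upstairs). 12 nonzero terms in all; added directly. Value: \frac{89292658817601339400750152196486}{95142043198123287935568802803}.


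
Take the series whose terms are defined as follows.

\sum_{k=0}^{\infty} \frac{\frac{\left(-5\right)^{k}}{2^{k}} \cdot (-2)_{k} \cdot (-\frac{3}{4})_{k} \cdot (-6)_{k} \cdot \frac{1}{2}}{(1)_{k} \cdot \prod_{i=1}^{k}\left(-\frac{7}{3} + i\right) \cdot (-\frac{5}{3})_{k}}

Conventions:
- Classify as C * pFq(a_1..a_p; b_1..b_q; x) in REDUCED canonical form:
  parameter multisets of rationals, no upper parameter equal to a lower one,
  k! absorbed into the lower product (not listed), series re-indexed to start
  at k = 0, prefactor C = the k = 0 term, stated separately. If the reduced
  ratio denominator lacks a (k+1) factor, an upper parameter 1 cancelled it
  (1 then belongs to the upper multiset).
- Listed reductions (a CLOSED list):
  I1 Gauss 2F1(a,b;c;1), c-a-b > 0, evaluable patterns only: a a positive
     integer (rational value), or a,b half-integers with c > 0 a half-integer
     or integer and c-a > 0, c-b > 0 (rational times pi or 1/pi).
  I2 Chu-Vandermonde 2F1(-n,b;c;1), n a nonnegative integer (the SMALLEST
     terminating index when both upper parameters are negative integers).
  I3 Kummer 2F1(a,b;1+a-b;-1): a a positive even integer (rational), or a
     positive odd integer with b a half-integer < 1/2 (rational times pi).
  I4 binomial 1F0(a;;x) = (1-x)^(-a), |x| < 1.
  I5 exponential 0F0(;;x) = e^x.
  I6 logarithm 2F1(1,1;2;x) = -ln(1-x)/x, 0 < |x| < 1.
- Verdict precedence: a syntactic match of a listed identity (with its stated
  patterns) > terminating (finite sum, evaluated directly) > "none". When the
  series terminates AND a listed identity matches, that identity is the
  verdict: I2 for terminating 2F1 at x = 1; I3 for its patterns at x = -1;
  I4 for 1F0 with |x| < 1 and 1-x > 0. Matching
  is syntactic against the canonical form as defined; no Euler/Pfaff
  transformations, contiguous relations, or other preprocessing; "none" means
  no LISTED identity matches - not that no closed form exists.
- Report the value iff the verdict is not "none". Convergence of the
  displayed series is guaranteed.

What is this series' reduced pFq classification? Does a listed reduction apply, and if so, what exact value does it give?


Reduced: x = -\frac{5}{2}, 3F2, upper = {-6, -2, -\frac{3}{4}}, lower = {-\frac{5}{3}, -\frac{4}{3}}, C = \frac{1}{2}. Verdict: terminating - no listed pattern fits, but -2 in the upper list cuts the series at k = 2; direct evaluation. Exact value: -\frac{15377}{512}.

Key step: with t_0 = \frac{1}{2}, the two geometric factors (C = 1/2, x = -5/2) combine into one argument.
Term ratio: r(k) = -\frac{5}{2} * (k-6) (k-2) (k-\frac{3}{4}) / [(k-\frac{5}{3}) (k-\frac{4}{3}) (k+1)] - rational in k, leading ratio -\frac{5}{2}; with t_0 = \frac{1}{2}, classification follows.


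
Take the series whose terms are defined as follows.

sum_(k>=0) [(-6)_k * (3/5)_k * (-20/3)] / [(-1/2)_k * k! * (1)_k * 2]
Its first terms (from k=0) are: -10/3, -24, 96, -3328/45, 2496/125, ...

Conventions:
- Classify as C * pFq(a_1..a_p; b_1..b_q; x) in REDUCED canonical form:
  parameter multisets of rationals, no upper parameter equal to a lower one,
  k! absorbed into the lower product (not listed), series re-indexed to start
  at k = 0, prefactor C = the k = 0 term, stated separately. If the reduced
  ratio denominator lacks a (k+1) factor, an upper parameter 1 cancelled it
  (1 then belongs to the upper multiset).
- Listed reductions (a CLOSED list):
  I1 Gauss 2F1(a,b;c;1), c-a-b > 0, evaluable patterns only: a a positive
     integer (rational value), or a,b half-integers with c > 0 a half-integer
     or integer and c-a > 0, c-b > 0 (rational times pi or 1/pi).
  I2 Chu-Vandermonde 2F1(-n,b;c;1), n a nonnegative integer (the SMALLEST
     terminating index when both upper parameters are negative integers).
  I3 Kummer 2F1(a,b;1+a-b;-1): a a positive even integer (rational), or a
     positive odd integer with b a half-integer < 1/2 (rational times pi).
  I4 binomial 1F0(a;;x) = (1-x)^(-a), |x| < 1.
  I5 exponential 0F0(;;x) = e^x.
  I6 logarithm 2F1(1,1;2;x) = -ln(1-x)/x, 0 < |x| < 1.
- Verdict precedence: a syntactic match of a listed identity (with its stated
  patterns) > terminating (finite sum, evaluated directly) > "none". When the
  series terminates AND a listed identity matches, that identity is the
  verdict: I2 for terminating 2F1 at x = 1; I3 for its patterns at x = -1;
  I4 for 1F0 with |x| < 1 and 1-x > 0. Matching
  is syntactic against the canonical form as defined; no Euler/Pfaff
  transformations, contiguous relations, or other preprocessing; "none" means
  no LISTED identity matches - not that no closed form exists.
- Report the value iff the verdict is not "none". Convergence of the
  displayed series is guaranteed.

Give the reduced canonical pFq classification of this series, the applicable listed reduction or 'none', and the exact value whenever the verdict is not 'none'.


The tell: x = 1 and the constant factors (prefactor -10/3) combine into one prefactor.
Ratio: r(k) = 1 * (k-6) (k+3/5) / [(k-1/2) (k+1) (k+1)] - rational in k. x = 1; t_0 = -10/3; negate the roots.

The series (x = 1) is 2F2: upper {-6, 3/5}, lower {-1/2, 1}, prefactor -10/3. Verdict: terminating - the sum ends at index 6 because -6 is a negative integer; exact evaluation follows. Hence: 186817546/14765625.


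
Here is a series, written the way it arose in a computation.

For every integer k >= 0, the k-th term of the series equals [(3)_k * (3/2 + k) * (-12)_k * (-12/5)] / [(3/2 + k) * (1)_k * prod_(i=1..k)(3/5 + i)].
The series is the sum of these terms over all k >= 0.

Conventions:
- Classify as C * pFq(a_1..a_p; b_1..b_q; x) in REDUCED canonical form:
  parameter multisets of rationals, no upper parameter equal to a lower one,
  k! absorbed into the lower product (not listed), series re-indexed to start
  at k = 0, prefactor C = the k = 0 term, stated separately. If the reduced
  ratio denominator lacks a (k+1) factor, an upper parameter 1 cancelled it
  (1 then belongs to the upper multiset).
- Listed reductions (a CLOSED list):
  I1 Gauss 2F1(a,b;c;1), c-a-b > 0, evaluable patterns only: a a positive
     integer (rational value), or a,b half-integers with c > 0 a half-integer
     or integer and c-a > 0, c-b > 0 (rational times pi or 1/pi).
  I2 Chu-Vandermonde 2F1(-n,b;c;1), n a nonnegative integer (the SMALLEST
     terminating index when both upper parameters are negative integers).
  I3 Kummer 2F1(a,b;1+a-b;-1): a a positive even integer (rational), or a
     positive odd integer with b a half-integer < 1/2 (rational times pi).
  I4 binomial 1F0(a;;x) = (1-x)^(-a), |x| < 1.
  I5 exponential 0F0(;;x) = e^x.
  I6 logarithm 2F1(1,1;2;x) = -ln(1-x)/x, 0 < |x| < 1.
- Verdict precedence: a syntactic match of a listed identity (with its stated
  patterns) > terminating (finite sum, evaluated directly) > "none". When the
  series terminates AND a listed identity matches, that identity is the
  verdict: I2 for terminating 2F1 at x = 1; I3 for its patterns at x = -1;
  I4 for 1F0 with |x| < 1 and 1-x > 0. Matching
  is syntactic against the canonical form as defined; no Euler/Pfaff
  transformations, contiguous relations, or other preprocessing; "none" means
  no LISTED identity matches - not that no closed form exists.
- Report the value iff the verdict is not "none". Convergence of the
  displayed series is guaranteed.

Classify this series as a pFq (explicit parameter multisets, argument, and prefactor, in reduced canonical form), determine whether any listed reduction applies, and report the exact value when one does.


This is -12/5 * 2F1(-12, 3; 8/5; 1) in reduced canonical form. Verdict: the Chu-Vandermonde identity I2 matches (terminating 2F1 at x = 1 with n = 12, b = 3, c = 8/5). Value: -4/7685.

The tell: from the first term -12/5: k + 3/2 divides numerator and denominator alike; prefactor -12/5 after cancelling.
Adjacent-term ratio: r(k) = 1 * (k-12) (k+3) / [(k+8/5) (k+1)] - poly over poly, x = 1 from leading terms; C = -12/5 at k = 0.


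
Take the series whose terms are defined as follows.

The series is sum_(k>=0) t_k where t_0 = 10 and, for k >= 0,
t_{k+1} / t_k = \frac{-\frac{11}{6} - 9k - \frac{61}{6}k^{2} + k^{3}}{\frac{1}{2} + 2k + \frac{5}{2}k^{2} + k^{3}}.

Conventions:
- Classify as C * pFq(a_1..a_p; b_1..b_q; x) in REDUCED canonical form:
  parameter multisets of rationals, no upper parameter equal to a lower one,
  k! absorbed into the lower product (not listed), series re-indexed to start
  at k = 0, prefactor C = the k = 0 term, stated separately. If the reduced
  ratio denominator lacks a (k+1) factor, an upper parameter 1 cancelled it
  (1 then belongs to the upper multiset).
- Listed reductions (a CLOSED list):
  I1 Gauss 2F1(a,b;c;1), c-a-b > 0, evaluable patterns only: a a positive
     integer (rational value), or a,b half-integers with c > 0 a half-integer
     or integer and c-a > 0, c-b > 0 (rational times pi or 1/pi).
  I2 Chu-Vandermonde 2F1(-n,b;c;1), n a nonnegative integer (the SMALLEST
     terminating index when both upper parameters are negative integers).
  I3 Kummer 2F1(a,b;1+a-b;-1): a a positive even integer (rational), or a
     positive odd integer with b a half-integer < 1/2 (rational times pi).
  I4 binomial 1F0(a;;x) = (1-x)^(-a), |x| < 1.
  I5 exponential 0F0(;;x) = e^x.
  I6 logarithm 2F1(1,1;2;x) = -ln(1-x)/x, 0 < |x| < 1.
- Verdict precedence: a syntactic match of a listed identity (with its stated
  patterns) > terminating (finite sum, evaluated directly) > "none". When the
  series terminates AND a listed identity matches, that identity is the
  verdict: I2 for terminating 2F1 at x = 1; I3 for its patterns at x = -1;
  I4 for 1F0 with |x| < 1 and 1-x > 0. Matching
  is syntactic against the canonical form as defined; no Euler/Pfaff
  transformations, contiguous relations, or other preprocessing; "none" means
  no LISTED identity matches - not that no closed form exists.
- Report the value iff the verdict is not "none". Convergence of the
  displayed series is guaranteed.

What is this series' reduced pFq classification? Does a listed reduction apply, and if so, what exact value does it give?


The series (x = 1) is 2F1: upper {-11, \frac{1}{3}}, lower {1}, prefactor 10. Verdict (x = 1): the Chu-Vandermonde identity I2 applies (terminating 2F1 at x = 1 with n = 11, b = 1/3, c = 1). Hence: \frac{47170240}{14348907}.

The tell: from the first term 10: roots of the ratio polynomials (C = 10) are the negated parameters.
Consecutive-term ratio: r(k) = 1 * (k-11) (k+\frac{1}{3}) / [(k+1) (k+1)] ; factor over Q: parameters, x = 1, and C = 10.


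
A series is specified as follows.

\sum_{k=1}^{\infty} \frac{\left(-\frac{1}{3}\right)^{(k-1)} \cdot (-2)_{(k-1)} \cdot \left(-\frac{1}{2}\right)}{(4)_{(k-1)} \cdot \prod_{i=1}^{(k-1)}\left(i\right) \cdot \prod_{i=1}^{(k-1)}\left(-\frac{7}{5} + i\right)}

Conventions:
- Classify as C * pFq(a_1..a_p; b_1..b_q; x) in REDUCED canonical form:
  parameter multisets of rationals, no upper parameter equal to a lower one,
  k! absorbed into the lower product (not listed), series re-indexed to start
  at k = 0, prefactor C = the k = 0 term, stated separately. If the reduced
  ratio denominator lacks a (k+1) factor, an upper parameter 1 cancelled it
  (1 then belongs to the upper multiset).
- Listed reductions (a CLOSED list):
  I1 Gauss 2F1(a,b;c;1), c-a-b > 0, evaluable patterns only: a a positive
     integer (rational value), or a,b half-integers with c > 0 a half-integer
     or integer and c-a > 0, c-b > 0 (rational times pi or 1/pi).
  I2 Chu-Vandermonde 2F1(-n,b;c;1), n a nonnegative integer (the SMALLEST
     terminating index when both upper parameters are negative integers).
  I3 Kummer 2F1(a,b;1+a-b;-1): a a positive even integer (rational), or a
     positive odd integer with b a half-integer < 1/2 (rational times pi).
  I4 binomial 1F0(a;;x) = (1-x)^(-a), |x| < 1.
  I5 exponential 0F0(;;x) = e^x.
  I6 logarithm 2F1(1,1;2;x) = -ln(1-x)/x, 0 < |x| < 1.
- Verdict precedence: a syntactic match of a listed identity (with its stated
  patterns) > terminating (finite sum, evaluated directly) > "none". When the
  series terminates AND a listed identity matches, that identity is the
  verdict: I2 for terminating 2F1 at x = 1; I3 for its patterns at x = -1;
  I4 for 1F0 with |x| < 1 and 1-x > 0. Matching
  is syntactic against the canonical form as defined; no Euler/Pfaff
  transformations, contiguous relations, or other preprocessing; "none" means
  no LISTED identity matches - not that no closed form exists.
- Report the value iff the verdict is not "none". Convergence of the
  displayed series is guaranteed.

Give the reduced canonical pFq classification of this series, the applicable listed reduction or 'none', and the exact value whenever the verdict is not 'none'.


This is -\frac{1}{2} * 1F2(-2; -\frac{2}{5}, 4; -\frac{1}{3}) in reduced canonical form. Verdict: terminating - upper parameter -2 makes this a finite sum (last index 2), evaluated exactly. Hence: -\frac{121}{432}.

Key step: t_0 being -\frac{1}{2}, the product of the first k integers (C = -1/2, x = -1/3) is k!.
Step ratio: r(k) = -\frac{1}{3} * (k-2) / [(k-\frac{2}{5}) (k+4) (k+1)] - rational; roots negated = parameters, x = -\frac{1}{3}, C = -\frac{1}{2}.


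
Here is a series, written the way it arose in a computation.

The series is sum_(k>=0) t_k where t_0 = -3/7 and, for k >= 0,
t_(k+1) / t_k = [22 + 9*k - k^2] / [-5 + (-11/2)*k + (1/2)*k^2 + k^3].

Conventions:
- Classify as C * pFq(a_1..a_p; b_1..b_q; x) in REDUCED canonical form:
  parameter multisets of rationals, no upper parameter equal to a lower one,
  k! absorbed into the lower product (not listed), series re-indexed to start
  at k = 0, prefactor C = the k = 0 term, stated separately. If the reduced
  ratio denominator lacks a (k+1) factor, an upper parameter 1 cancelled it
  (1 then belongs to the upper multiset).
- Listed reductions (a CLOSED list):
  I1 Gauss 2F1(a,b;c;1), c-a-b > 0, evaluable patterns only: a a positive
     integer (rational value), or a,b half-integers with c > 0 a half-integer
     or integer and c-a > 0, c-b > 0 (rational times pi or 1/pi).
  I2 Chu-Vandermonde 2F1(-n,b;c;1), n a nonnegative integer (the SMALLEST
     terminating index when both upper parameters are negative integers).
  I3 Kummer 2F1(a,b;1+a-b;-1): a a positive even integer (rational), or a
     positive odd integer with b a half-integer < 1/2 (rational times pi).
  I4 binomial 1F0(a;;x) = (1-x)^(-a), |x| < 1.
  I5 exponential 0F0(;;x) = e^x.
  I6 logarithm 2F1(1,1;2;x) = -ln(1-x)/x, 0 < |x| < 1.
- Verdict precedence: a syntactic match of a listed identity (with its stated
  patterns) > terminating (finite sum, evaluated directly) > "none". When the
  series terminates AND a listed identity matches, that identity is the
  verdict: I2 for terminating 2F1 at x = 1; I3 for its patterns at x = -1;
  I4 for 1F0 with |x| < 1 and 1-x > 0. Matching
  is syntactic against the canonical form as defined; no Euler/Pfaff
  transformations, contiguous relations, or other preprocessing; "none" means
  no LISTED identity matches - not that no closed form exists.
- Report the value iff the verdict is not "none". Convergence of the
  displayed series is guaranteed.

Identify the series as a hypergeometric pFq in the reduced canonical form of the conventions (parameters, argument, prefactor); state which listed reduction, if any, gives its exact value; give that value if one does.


This is -3/7 * 1F1(-11; -5/2; -1) in reduced canonical form. Verdict: terminating - no listed pattern fits, but -11 in the upper list cuts the series at k = 11; direct evaluation. Hence: 27932358863/70945875.

The tell: x = (-1) and factor the ratio over Q (C = -3/7): negated roots = parameters.
Term ratio: r(k) = (-1) * (k-11) / [(k-5/2) (k+1)] - poly over poly, x = (-1) from leading terms; C = -3/7 at k = 0.


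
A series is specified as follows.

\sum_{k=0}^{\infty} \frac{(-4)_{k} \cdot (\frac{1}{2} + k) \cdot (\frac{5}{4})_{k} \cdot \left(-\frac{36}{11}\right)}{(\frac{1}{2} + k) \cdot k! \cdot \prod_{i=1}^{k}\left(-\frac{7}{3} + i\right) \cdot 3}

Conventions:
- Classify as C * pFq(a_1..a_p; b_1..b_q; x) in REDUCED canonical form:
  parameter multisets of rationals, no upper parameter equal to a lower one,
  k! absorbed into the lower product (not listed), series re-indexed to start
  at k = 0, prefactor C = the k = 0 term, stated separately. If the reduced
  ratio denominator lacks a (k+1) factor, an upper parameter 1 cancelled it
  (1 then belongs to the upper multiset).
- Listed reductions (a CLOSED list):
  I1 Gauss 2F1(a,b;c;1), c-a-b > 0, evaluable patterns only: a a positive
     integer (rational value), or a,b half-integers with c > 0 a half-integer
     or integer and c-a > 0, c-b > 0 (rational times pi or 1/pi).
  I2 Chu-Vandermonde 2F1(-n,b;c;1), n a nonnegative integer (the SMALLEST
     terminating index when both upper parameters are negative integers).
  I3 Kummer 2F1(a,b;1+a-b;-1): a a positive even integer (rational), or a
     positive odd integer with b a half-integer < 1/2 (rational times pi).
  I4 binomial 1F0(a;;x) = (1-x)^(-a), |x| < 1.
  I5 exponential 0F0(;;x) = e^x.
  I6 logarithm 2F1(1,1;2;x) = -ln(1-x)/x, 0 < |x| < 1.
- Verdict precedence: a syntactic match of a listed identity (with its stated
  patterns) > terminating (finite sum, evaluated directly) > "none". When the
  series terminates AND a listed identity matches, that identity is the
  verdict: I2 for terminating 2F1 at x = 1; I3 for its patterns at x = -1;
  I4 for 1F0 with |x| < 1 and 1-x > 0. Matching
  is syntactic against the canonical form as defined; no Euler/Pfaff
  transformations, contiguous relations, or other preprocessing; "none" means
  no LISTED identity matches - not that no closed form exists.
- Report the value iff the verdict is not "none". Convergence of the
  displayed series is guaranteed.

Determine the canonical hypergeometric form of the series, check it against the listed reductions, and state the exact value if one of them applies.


Prefactor -\frac{12}{11}, argument 1: 2F1 with upper {-4, \frac{5}{4}} over lower {-\frac{4}{3}}. Verdict: Chu-Vandermonde (I2) matches (terminating 2F1 at x = 1 with n = 4, b = 5/4, c = -\frac{4}{3}). Value: \frac{12369}{5632}.

Key observation: t_0 = -\frac{12}{11} here, and the factor k + 1/2 cancels (top and bottom), leaving C = -12/11.
Step ratio: r(k) = 1 * (k-4) (k+\frac{5}{4}) / [(k-\frac{4}{3}) (k+1)] - rational in k. x = 1; t_0 = -\frac{12}{11}; negate the roots.
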